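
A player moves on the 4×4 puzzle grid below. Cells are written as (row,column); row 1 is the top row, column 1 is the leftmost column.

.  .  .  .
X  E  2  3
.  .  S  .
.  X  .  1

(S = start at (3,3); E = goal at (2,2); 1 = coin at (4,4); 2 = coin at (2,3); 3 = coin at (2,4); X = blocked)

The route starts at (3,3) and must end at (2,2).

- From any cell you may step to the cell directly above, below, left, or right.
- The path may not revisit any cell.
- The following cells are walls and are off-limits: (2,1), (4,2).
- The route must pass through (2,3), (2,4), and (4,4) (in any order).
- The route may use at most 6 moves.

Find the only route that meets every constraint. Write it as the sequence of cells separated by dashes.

Any route must reach (2,3), (2,4), and (4,4) and still end at (2,2) within 6 moves, so the order of the required stops is forced.
Route from (3,3): down 1 to (4,3), right 1 to (4,4), up 2 to (2,4), left 2 to (2,2) — 6 moves in all.
Check: all required cells visited; 6 ≤ 6 moves.

(3,3) - (4,3) - (4,4) - (3,4) - (2,4) - (2,3) - (2,2)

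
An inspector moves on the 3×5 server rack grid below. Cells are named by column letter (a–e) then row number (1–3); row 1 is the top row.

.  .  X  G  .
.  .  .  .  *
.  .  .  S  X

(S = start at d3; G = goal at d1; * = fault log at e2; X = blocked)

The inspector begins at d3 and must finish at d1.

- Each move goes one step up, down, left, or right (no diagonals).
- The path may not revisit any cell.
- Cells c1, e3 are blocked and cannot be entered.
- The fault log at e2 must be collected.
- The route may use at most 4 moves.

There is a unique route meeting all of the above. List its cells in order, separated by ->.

d3 -> d2 -> e2 -> e1 -> d1

Any route must reach e2 and still end at d1 within 4 moves, so the order of the required stops is forced.
Route from d3: up to d2, right to e2, up to e1, left to d1 — 4 moves in all.
Check: all required cells visited; 4 ≤ 4 moves.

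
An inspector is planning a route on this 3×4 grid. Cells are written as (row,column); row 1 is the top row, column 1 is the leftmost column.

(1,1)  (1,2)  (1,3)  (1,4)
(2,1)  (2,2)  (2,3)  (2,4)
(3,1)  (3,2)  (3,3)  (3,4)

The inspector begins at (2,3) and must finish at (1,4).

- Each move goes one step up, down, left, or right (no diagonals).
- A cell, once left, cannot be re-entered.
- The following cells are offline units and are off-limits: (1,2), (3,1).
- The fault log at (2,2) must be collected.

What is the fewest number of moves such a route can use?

Any route passes through (2,2) somewhere between (2,3) and (1,4). Summing Manhattan distances along the two legs ((2,3) → (2,2) → (1,4)) gives a lower bound of 1 + 3 = 4 moves.
The shortest route satisfying every rule uses 6 moves: (2,3) → (2,2) → (3,2) → (3,3) → (3,4) → (2,4) → (1,4).
The no-revisit rule (legs can't share cells) pushes the minimum above the 4-move bound; an exhaustive check rules out every length from 4 to 5, leaving 6 as the minimum.

6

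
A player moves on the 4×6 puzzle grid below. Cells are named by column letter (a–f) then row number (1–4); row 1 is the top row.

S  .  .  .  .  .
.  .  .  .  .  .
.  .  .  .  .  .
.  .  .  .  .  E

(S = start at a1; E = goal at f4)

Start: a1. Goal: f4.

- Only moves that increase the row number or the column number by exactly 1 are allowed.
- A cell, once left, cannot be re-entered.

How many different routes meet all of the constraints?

A right/down-only route from a1 to f4 makes exactly 3 down-moves and 5 right-moves in some order.
With no other constraints that would be C(8,3) = 56 routes.
That gives 56 routes.

56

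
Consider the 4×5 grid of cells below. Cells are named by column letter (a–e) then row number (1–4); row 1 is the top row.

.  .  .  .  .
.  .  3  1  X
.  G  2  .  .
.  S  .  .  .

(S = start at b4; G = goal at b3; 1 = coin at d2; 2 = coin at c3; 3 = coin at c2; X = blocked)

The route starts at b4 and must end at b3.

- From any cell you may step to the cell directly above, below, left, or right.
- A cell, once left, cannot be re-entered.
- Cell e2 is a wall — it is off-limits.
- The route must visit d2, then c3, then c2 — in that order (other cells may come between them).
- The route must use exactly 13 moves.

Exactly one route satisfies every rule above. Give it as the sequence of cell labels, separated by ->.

b4 -> a4 -> a3 -> a2 -> a1 -> b1 -> c1 -> d1 -> d2 -> d3 -> c3 -> c2 -> b2 -> b3

The waypoints must appear in the order d2, c3, c2, with no cell reused.
Route from b4: left to a4, 3× up (reaching a1), 3× right (reaching d1), 2× down (reaching d3), left to c3, up to c2, left to b2, down to b3 — 13 moves in all.
Check: order respected (1 at step 8, 2 at step 10, 3 at step 11); 13 moves as required.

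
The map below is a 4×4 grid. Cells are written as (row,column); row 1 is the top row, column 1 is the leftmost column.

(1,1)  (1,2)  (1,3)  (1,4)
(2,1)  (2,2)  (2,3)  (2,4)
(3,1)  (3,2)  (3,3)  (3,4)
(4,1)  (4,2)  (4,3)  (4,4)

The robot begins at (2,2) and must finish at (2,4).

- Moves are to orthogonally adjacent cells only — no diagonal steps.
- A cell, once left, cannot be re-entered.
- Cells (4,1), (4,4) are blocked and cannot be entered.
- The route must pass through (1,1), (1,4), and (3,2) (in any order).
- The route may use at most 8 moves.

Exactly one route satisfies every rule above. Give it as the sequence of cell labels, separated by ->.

(2,2) -> (3,2) -> (3,1) -> (2,1) -> (1,1) -> (1,2) -> (1,3) -> (1,4) -> (2,4)

The budget equals the shortest possible length, so every move has to be on a shortest route through the required cells.
Route from (2,2): down to (3,2), left to (3,1), 2× up (reaching (1,1)), 3× right (reaching (1,4)), down to (2,4) — 8 moves in all.
Check: all required cells visited; 8 ≤ 8 moves.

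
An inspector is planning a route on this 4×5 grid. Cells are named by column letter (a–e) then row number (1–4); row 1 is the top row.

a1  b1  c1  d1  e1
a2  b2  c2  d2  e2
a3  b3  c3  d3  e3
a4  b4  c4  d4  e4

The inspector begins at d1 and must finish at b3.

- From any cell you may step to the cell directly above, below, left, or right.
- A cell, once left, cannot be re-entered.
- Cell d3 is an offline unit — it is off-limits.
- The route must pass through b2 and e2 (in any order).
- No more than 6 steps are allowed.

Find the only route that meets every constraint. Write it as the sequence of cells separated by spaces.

Any route must reach b2 and e2 and still end at b3 within 6 moves, so the order of the required stops is forced.
Route from d1: right to e1, down to e2, 3× left (reaching b2), down to b3 — 6 moves in all.
Check: all required cells visited; 6 ≤ 6 moves.

d1 e1 e2 d2 c2 b2 b3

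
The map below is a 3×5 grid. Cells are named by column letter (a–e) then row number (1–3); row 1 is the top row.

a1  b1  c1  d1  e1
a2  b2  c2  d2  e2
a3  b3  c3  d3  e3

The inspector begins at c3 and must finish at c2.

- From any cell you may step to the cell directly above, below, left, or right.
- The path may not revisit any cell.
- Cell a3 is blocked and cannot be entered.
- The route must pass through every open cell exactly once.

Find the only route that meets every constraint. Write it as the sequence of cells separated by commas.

Need to visit all 14 open cells exactly once, starting at c3 and ending at c2.
Cell b3 has only two open neighbours (b2 and c3), so the path must pass straight through it: one of those is the cell it's entered from and the other is where it exits.
Route from c3: left to b3, up to b2, left to a2, up to a1, 4× right (reaching e1), 2× down (reaching e3), left to d3, up to d2, left to c2 — 13 moves in all.
Check: all 14 open cells covered.

c3, b3, b2, a2, a1, b1, c1, d1, e1, e2, e3, d3, d2, c2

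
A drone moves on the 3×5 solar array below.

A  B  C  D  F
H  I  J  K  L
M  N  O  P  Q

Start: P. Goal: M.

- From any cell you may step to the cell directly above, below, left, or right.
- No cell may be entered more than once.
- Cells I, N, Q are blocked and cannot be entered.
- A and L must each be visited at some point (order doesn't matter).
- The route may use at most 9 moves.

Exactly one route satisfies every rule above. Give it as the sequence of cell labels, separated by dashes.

P - K - L - F - D - C - B - A - H - M

The budget equals the shortest possible length, so every move has to be on a shortest route through the required cells.
Route from P: up to K, right to L, up to F, 4× left (reaching A), 2× down (reaching M) — 9 moves in all.
Check: all required cells visited; 9 ≤ 9 moves.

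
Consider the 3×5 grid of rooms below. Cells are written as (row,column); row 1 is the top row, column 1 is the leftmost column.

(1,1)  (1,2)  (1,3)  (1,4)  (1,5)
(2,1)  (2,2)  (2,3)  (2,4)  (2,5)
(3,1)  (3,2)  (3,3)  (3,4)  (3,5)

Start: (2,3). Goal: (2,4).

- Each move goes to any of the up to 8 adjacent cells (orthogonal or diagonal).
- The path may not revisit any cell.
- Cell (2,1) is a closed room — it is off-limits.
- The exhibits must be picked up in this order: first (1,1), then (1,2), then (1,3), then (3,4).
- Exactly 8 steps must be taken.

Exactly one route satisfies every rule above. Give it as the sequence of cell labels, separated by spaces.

The waypoints must appear in the order (1,1), (1,2), (1,3), (3,4), with no cell reused.
Route from (2,3): left to (2,2), up-left to (1,1), 3× right (reaching (1,4)), down-right to (2,5), down-left to (3,4), up to (2,4) — 8 moves in all.
Check: order respected ((1,1) at step 2, (1,2) at step 3, (1,3) at step 4, (3,4) at step 7); 8 moves as required.

(2,3) (2,2) (1,1) (1,2) (1,3) (1,4) (2,5) (3,4) (2,4)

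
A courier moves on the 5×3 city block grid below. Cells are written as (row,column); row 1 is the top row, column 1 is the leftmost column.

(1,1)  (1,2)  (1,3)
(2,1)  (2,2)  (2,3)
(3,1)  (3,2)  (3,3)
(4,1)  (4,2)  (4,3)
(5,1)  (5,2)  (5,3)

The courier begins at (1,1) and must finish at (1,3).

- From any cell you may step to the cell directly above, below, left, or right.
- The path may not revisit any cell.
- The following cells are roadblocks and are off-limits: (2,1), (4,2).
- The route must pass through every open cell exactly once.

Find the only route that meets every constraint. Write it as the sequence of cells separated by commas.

(1,1), (1,2), (2,2), (3,2), (3,1), (4,1), (5,1), (5,2), (5,3), (4,3), (3,3), (2,3), (1,3)

Need to visit all 13 open cells exactly once, starting at (1,1) and ending at (1,3).
Cell (5,3) has only two open neighbours ((4,3) and (5,2)), so the path must pass straight through it: one of those is the cell it's entered from and the other is where it exits.
Route from (1,1): right to (1,2), 2× down (reaching (3,2)), left to (3,1), 2× down (reaching (5,1)), 2× right (reaching (5,3)), 4× up (reaching (1,3)) — 12 moves in all.
Check: all 13 open cells covered.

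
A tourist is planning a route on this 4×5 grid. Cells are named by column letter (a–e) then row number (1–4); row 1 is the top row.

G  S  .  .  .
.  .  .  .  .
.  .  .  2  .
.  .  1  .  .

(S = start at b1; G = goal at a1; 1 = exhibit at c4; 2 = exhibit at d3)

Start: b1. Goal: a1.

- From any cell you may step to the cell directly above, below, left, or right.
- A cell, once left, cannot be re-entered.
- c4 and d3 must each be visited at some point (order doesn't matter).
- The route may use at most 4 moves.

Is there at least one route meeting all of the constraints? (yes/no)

no

Even ignoring the no-revisit rule, getting from b1 to a1, taking the cheapest ordering b1 → c4 → d3 → a1 needs at least 4 + 2 + 5 = 11 moves (Manhattan distance per leg), which exceeds the 4-move limit.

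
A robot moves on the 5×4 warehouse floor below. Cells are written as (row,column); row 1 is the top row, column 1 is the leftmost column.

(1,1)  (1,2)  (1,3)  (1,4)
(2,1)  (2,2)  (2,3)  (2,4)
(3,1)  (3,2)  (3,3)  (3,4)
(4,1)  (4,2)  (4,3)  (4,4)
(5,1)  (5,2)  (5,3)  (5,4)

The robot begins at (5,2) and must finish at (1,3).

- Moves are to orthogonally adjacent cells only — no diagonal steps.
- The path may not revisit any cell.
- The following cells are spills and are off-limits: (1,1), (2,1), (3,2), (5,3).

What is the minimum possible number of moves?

5

The Manhattan distance from (5,2) to (1,3) is |5−1| + |2−3| = 5, so at least 5 moves are needed.
A route of 5 moves achieves this: (5,2) → (4,2) → (4,3) → (3,3) → (2,3) → (1,3).
Since 5 matches the lower bound, it is optimal.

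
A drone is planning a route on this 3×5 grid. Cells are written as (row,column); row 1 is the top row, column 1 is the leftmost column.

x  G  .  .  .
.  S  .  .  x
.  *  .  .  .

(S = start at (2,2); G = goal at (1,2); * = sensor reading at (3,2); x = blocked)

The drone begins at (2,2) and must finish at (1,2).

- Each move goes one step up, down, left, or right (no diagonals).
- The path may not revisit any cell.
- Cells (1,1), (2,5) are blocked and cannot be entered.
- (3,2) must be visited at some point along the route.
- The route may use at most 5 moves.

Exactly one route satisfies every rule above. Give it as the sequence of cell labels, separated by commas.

(2,2), (3,2), (3,3), (2,3), (1,3), (1,2)

Any route must reach (3,2) and still end at (1,2) within 5 moves, so the order of the required stops is forced.
Route from (2,2): down 1 to (3,2), right 1 to (3,3), up 2 to (1,3), left 1 to (1,2) — 5 moves in all.
Check: all required cells visited; 5 ≤ 5 moves.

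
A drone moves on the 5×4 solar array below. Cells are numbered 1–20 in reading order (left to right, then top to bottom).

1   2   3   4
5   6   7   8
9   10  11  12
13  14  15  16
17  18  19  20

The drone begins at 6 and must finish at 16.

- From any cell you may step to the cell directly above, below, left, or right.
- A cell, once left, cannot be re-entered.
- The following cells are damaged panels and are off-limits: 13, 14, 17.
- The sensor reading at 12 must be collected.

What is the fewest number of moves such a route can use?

4

Any route passes through 12 somewhere between 6 and 16. Summing Manhattan distances along the two legs (6 → 12 → 16) gives a lower bound of 3 + 1 = 4 moves.
A route of 4 moves achieves this: 6 → 10 → 11 → 12 → 16.
Since 4 matches the lower bound, it is optimal.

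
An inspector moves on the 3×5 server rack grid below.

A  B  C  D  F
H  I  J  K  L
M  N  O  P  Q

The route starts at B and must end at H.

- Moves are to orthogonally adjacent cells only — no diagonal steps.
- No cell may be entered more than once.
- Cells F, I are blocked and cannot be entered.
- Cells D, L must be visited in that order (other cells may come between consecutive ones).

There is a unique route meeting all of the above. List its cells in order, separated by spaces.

The waypoints must appear in the order D, L, with no cell reused.
Route from B: right 2 to D, down 1 to K, right 1 to L, down 1 to Q, left 4 to M, up 1 to H — 10 moves in all.
Check: order respected (D at step 2, L at step 4).

B C D K L Q P O N M H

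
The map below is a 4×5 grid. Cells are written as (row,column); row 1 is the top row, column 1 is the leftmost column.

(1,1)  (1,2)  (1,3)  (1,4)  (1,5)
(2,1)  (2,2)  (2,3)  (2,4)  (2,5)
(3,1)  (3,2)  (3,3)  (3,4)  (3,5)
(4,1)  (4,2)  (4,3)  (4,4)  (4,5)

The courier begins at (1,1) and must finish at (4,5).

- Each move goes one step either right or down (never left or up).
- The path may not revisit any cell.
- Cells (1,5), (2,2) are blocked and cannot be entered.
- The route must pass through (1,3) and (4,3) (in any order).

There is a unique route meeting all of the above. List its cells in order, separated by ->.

(1,1) -> (1,2) -> (1,3) -> (2,3) -> (3,3) -> (4,3) -> (4,4) -> (4,5)

Moves only go right or down, so the column and row indices never decrease.
Route from (1,1): right 2 to (1,3), down 3 to (4,3), right 2 to (4,5) — 7 moves in all.
Check: all required cells visited.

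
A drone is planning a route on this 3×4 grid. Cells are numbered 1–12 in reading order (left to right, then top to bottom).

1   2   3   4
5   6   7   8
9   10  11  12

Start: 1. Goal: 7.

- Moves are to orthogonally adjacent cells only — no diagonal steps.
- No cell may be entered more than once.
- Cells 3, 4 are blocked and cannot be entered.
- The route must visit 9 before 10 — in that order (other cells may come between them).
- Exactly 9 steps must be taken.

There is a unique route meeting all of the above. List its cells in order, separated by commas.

The waypoints must appear in the order 9, 10, with no cell reused.
Route from 1: right 1 to 2, down 1 to 6, left 1 to 5, down 1 to 9, right 3 to 12, up 1 to 8, left 1 to 7 — 9 moves in all.
Check: order respected (9 at step 4, 10 at step 5); 9 moves as required.

1, 2, 6, 5, 9, 10, 11, 12, 8, 7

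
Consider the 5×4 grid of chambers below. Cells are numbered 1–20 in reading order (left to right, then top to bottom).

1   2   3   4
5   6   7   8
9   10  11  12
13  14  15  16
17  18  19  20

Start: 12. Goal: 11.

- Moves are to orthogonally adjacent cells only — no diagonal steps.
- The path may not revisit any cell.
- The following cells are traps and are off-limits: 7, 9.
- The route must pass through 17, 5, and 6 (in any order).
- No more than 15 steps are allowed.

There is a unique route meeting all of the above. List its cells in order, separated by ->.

The 15-move cap with required stops at 17, 5, 6 leaves no slack for detours.
Route from 12: up 2 to 4, left 3 to 1, down 1 to 5, right 1 to 6, down 2 to 14, left 1 to 13, down 1 to 17, right 2 to 19, up 2 to 11 — 15 moves in all.
Check: all required cells visited; 15 ≤ 15 moves.

12 -> 8 -> 4 -> 3 -> 2 -> 1 -> 5 -> 6 -> 10 -> 14 -> 13 -> 17 -> 18 -> 19 -> 15 -> 11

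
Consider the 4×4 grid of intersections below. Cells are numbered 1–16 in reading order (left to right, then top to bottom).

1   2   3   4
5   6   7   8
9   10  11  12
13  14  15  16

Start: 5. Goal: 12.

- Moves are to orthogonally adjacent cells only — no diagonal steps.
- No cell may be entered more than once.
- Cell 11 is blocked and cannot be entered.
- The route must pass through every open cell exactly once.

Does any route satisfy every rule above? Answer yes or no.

One route that works: 5 → 1 → 2 → 3 → 4 → 8 → 7 → 6 → 10 → 9 → 13 → 14 → 15 → 16 → 12.

yes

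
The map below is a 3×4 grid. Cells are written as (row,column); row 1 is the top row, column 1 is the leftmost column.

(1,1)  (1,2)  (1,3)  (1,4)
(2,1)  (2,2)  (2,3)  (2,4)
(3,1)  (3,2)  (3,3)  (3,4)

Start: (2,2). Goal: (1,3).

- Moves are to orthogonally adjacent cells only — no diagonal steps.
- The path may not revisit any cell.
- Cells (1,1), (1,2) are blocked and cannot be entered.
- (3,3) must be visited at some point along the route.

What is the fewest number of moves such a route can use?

Any route passes through (3,3) somewhere between (2,2) and (1,3). Summing Manhattan distances along the two legs ((2,2) → (3,3) → (1,3)) gives a lower bound of 2 + 2 = 4 moves.
A route of 4 moves achieves this: (2,2) → (3,2) → (3,3) → (2,3) → (1,3).
Since 4 matches the lower bound, it is optimal.

4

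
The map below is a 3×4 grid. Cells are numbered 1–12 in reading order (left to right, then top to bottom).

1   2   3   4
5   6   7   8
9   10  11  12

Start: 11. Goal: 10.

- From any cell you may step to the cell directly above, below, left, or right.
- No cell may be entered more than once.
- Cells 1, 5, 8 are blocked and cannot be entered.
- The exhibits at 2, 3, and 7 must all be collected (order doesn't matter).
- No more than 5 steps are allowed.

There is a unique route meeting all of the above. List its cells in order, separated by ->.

The budget equals the shortest possible length, so every move has to be on a shortest route through the required cells.
Route from 11: 2× up (reaching 3), left to 2, 2× down (reaching 10) — 5 moves in all.
Check: all required cells visited; 5 ≤ 5 moves.

11 -> 7 -> 3 -> 2 -> 6 -> 10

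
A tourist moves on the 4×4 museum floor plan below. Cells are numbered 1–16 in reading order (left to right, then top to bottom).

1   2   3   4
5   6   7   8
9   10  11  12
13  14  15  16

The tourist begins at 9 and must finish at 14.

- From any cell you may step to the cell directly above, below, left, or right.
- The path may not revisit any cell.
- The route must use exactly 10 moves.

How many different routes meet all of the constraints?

40

Need simple routes of exactly 10 moves from 9 to 14 (Manhattan distance 2, so 4 moves are spent on a detour and 4 undoing it).
Branch systematically from the start, pruning whenever the remaining move budget drops below the Manhattan distance to 14 or differs from it in parity. Grouping the completions by first move — via 5: 30; via 10: 10 (no valid completion starts via 13) — and summing: 30 + 10 = 40.
That gives 40 routes.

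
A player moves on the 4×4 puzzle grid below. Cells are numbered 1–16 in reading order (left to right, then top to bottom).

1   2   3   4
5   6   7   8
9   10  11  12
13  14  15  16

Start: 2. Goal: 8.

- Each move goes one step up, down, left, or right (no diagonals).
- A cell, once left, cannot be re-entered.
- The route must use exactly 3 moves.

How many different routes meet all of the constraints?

Need simple routes of exactly 3 moves from 2 to 8 (Manhattan distance 3, so 0 moves are spent on a detour and 0 undoing it).
Enumerating: 2 6 7 8 | 2 3 7 8 | 2 3 4 8.
That gives 3 routes.

3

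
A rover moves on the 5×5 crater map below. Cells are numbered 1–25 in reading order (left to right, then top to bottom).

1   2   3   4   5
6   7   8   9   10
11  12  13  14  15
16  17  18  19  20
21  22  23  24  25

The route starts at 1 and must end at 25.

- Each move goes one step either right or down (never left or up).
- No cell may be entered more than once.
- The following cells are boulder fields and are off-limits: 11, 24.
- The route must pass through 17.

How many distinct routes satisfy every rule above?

A right/down-only route from 1 to 25 makes exactly 4 down-moves and 4 right-moves in some order.
With no other constraints that would be C(8,4) = 70 routes.
Split at 17 and multiply the segment counts (each segment already excludes blocked cells): 1→17: 2; 17→25: 1; product = 2.
That gives 2 routes.

2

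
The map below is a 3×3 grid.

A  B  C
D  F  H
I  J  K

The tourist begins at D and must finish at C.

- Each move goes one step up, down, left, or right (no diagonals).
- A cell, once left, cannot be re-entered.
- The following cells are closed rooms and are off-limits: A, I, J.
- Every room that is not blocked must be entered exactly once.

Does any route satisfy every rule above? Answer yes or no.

Cell K has only one open neighbour but is neither the start nor the goal, so a Hamiltonian route would have to both enter and leave it through the same neighbour — impossible without revisiting.

no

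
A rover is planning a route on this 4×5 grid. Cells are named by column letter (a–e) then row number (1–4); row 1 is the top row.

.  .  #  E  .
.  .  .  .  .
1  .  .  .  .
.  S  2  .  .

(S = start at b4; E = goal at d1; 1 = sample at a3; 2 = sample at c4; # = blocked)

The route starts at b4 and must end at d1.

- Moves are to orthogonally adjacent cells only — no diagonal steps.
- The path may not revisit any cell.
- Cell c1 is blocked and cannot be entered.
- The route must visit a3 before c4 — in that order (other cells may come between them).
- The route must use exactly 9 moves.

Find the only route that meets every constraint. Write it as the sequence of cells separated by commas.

b4, a4, a3, b3, c3, c4, d4, d3, d2, d1

The waypoints must appear in the order a3, c4, with no cell reused.
Route from b4: left 1 to a4, up 1 to a3, right 2 to c3, down 1 to c4, right 1 to d4, up 3 to d1 — 9 moves in all.
Check: order respected (1 at step 2, 2 at step 5); 9 moves as required.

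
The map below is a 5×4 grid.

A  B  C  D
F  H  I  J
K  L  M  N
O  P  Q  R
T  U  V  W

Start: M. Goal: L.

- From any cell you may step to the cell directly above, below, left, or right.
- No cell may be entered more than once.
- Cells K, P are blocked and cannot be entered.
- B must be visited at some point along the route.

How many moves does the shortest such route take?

5

Any route passes through B somewhere between M and L. Summing Manhattan distances along the two legs (M → B → L) gives a lower bound of 3 + 2 = 5 moves.
A route of 5 moves achieves this: M → I → C → B → H → L.
Since 5 matches the lower bound, it is optimal.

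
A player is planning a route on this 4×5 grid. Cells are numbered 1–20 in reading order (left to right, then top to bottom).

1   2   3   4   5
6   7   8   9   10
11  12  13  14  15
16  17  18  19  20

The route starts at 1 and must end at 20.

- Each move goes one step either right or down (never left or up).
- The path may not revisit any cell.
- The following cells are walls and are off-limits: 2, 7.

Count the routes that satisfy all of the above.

A right/down-only route from 1 to 20 makes exactly 3 down-moves and 4 right-moves in some order.
With no other constraints that would be C(7,3) = 35 routes.
Subtract routes through each blocked cell (inclusion–exclusion for overlaps): − through 2: 20 − through 7: 20 + through 2&7: 10 → 5.
That gives 5 routes.

5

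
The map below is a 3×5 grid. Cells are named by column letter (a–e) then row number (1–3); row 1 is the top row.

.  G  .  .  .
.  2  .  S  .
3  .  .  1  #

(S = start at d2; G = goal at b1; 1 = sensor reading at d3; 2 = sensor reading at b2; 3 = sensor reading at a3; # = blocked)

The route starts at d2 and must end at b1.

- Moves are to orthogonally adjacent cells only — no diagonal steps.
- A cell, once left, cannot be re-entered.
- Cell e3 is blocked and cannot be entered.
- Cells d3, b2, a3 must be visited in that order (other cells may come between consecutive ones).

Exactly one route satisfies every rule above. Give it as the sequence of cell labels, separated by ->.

The waypoints must appear in the order d3, b2, a3, with no cell reused.
Route from d2: down to d3, left to c3, up to c2, left to b2, down to b3, left to a3, 2× up (reaching a1), right to b1 — 9 moves in all.
Check: order respected (1 at step 1, 2 at step 4, 3 at step 6).

d2 -> d3 -> c3 -> c2 -> b2 -> b3 -> a3 -> a2 -> a1 -> b1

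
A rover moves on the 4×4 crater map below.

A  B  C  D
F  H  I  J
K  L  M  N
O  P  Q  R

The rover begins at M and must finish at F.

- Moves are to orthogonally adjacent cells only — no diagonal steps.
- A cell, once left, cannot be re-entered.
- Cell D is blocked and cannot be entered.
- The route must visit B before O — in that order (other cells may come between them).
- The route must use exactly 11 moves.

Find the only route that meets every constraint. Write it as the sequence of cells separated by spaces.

The waypoints must appear in the order B, O, with no cell reused.
Route from M: right 1 to N, up 1 to J, left 1 to I, up 1 to C, left 1 to B, down 3 to P, left 1 to O, up 2 to F — 11 moves in all.
Check: order respected (B at step 5, O at step 9); 11 moves as required.

M N J I C B H L P O K F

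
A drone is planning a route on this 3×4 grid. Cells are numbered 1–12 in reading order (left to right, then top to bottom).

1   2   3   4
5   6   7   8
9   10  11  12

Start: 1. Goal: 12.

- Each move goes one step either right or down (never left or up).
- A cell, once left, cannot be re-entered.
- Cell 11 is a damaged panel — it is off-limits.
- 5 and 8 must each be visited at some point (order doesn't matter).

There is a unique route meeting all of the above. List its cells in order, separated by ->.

1 -> 5 -> 6 -> 7 -> 8 -> 12

Moves only go right or down, so the column and row indices never decrease.
Route from 1: down to 5, 3× right (reaching 8), down to 12 — 5 moves in all.
Check: all required cells visited.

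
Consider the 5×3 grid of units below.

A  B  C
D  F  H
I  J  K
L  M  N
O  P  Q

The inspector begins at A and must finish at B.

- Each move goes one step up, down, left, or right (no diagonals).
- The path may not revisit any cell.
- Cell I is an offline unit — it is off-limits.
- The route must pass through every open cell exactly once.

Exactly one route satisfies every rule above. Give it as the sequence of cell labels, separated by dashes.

Need to visit all 14 open cells exactly once, starting at A and ending at B.
Route from A: down to D, right to F, 2× down (reaching M), left to L, down to O, 2× right (reaching Q), 4× up (reaching C), left to B — 13 moves in all.
Check: all 14 open cells covered.

A - D - F - J - M - L - O - P - Q - N - K - H - C - B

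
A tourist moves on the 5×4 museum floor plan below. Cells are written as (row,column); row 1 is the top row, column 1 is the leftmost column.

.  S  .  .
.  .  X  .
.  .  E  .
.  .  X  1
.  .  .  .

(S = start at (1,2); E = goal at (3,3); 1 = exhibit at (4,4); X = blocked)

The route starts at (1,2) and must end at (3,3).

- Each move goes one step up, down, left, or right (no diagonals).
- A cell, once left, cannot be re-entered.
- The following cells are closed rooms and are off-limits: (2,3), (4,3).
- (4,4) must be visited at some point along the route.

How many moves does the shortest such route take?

Any route passes through (4,4) somewhere between (1,2) and (3,3). Summing Manhattan distances along the two legs ((1,2) → (4,4) → (3,3)) gives a lower bound of 5 + 2 = 7 moves.
The shortest route satisfying every rule uses 9 moves: (1,2) → (2,2) → (3,2) → (4,2) → (5,2) → (5,3) → (5,4) → (4,4) → (3,4) → (3,3).
The no-revisit rule (legs can't share cells) pushes the minimum above the 7-move bound; an exhaustive check rules out every length from 7 to 8, leaving 9 as the minimum.

9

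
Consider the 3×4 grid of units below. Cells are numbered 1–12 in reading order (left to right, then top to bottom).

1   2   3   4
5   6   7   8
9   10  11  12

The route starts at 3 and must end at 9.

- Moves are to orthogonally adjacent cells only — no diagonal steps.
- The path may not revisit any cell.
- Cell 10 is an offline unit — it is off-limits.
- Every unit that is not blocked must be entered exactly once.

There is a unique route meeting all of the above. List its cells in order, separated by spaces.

Need to visit all 11 open cells exactly once, starting at 3 and ending at 9.
Route from 3: right to 4, 2× down (reaching 12), left to 11, up to 7, left to 6, up to 2, left to 1, 2× down (reaching 9) — 10 moves in all.
Check: all 11 open cells covered.

3 4 8 12 11 7 6 2 1 5 9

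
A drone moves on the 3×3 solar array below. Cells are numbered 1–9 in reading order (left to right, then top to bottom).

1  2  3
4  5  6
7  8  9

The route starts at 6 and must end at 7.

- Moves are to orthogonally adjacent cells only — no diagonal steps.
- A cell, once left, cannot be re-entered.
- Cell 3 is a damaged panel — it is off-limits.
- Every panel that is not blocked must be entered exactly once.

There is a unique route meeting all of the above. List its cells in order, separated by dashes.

6 - 9 - 8 - 5 - 2 - 1 - 4 - 7

Need to visit all 8 open cells exactly once, starting at 6 and ending at 7.
Route from 6: down 1 to 9, left 1 to 8, up 2 to 2, left 1 to 1, down 2 to 7 — 7 moves in all.
Check: all 8 open cells covered.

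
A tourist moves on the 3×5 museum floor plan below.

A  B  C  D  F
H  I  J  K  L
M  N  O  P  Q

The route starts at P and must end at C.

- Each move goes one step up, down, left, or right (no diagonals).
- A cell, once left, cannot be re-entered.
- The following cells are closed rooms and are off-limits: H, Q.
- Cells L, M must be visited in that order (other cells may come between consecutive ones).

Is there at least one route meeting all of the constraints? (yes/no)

M must be visited but has only one open neighbour (N), and it is neither the start nor the goal — the route would have to enter and leave through N, re-entering it.

no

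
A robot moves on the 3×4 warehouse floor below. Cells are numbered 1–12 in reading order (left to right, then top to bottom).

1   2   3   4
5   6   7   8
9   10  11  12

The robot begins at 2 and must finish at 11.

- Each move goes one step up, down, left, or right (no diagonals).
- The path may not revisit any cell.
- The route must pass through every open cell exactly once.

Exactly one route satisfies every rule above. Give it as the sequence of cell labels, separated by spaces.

2 1 5 9 10 6 7 3 4 8 12 11

Need to visit all 12 open cells exactly once, starting at 2 and ending at 11.
Cell 1 has only two open neighbours (5 and 2), so the path must pass straight through it: one of those is the cell it's entered from and the other is where it exits.
Route from 2: left to 1, 2× down (reaching 9), right to 10, up to 6, right to 7, up to 3, right to 4, 2× down (reaching 12), left to 11 — 11 moves in all.
Check: all 12 open cells covered.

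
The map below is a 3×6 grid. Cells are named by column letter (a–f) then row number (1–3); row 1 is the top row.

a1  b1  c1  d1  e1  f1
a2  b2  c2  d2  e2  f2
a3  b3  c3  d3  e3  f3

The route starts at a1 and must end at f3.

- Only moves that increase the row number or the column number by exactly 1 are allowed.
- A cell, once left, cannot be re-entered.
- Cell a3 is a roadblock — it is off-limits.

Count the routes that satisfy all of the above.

A right/down-only route from a1 to f3 makes exactly 2 down-moves and 5 right-moves in some order.
With no other constraints that would be C(7,2) = 21 routes.
Subtract routes through each blocked cell (inclusion–exclusion for overlaps): − through a3: 1 → 20.
That gives 20 routes.

20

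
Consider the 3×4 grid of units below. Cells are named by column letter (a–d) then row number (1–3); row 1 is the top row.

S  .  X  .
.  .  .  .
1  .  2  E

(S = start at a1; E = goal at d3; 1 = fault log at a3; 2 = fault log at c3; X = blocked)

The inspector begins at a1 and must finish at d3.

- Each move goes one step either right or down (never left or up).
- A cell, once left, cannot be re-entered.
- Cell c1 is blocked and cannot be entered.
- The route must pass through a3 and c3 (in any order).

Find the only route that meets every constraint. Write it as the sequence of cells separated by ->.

a1 -> a2 -> a3 -> b3 -> c3 -> d3

Moves only go right or down, so the column and row indices never decrease.
Route from a1: 2× down (reaching a3), 3× right (reaching d3) — 5 moves in all.
Check: all required cells visited.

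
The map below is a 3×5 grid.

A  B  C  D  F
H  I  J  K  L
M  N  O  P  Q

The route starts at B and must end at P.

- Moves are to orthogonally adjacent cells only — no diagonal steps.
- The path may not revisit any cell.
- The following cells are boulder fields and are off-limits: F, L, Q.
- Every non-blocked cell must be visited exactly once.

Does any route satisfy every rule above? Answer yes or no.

no

Colour the cells like a checkerboard: each orthogonal step flips colour, so a Hamiltonian route alternates colours. Here there are 6 cells of one colour and 6 of the other, with start on the same colour as the goal — the counts and endpoints can't be arranged into an alternating sequence of length 12, so no Hamiltonian route exists.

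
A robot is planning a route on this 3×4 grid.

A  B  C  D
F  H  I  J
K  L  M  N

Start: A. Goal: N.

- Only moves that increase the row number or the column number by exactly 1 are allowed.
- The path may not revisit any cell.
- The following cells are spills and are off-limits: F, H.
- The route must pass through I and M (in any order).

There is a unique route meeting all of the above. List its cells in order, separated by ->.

A -> B -> C -> I -> M -> N

Moves only go right or down, so the column and row indices never decrease.
Route from A: right 2 to C, down 2 to M, right 1 to N — 5 moves in all.
Check: all required cells visited.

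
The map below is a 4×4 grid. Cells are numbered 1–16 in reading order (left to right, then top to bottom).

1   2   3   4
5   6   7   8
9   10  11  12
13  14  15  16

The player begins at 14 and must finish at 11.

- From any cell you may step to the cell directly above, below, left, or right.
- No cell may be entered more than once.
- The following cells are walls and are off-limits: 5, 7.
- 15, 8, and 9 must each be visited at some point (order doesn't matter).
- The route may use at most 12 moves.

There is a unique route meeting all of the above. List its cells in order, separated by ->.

14 -> 13 -> 9 -> 10 -> 6 -> 2 -> 3 -> 4 -> 8 -> 12 -> 16 -> 15 -> 11

The budget equals the shortest possible length, so every move has to be on a shortest route through the required cells.
Route from 14: left 1 to 13, up 1 to 9, right 1 to 10, up 2 to 2, right 2 to 4, down 3 to 16, left 1 to 15, up 1 to 11 — 12 moves in all.
Check: all required cells visited; 12 ≤ 12 moves.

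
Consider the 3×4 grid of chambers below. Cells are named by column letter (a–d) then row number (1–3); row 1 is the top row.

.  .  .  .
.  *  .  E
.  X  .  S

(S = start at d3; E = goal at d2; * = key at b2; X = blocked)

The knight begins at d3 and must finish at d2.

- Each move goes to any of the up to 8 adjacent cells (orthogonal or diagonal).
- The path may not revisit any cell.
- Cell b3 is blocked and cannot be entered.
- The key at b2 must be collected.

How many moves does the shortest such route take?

Any route passes through b2 somewhere between d3 and d2. Summing Chebyshev distances along the two legs (d3 → b2 → d2) gives a lower bound of 2 + 2 = 4 moves.
A route of 4 moves achieves this: d3 → c2 → b2 → c1 → d2.
Since 4 matches the lower bound, it is optimal.

4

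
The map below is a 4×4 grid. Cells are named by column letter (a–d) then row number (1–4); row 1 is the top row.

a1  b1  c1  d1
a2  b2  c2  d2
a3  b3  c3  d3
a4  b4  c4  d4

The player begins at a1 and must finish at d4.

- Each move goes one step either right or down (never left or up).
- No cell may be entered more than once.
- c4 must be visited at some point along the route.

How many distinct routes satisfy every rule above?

10

A right/down-only route from a1 to d4 makes exactly 3 down-moves and 3 right-moves in some order.
With no other constraints that would be C(6,3) = 20 routes.
Split at c4 and multiply the segment counts: a1→c4: 10; c4→d4: 1; product = 10.
That gives 10 routes.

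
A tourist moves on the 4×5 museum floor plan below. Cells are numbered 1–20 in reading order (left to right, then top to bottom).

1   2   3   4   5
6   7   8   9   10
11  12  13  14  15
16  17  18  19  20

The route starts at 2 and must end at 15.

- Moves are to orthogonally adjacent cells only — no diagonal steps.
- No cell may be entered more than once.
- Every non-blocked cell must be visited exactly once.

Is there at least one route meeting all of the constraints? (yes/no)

yes

One route that works: 2 → 1 → 6 → 11 → 16 → 17 → 12 → 7 → 8 → 3 → 4 → 5 → 10 → 9 → 14 → 13 → 18 → 19 → 20 → 15.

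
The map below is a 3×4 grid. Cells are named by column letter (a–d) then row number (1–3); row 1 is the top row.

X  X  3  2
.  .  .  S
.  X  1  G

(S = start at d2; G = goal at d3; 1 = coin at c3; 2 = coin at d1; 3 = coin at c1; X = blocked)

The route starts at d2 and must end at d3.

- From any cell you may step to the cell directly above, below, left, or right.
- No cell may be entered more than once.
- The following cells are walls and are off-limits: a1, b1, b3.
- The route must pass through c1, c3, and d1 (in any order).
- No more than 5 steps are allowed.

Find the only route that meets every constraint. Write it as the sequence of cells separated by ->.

The budget equals the shortest possible length, so every move has to be on a shortest route through the required cells.
Route from d2: up 1 to d1, left 1 to c1, down 2 to c3, right 1 to d3 — 5 moves in all.
Check: all required cells visited; 5 ≤ 5 moves.

d2 -> d1 -> c1 -> c2 -> c3 -> d3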